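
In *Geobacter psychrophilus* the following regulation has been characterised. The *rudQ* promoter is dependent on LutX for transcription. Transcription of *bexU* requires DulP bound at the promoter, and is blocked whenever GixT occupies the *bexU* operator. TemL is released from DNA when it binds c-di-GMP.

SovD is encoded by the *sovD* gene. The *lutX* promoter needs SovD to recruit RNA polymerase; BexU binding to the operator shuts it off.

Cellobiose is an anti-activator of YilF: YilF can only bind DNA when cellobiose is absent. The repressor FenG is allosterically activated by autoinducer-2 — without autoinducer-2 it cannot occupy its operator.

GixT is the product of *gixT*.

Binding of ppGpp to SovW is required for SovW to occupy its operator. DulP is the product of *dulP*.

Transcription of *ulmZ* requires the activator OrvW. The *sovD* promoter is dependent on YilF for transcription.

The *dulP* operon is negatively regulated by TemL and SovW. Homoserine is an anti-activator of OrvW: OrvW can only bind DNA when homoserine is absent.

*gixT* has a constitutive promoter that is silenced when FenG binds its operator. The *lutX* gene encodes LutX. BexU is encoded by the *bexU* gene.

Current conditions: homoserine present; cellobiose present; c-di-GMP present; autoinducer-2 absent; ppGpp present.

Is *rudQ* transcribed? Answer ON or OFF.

OFF

Autoinducer-2 is absent, so FenG is inactive.
With no repressor bound, *gixT* is transcribed.
So GixT is produced and active.
c-di-GMP is present, so TemL is inactive.
ppGpp is present, so SovW is active.
With repressor SovW bound, *dulP* is not transcribed.
So DulP is not produced.
With repressor GixT bound, *bexU* is not transcribed.
So BexU is not produced.
Cellobiose is present, so YilF is inactive.
Required activator YilF is absent, so *sovD* is not transcribed.
So SovD is not produced.
Required activator SovD is absent, so *lutX* is not transcribed.
So LutX is not produced.
Required activator LutX is absent, so *rudQ* is not transcribed.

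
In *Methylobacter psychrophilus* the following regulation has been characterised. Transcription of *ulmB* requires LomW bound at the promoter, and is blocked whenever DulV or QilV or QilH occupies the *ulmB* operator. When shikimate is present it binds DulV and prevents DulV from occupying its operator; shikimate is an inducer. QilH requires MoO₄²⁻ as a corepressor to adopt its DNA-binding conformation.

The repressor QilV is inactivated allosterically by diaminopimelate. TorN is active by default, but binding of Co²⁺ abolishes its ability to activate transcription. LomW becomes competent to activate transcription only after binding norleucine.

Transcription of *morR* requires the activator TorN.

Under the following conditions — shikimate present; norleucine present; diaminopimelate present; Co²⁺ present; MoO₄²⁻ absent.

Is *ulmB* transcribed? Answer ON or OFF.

Shikimate is present, so DulV is inactive.
Diaminopimelate is present, so QilV is inactive.
MoO₄²⁻ is absent, so QilH is inactive.
Norleucine is present, so LomW is active.
No repressor is bound and LomW is active, so *ulmB* is transcribed.

ON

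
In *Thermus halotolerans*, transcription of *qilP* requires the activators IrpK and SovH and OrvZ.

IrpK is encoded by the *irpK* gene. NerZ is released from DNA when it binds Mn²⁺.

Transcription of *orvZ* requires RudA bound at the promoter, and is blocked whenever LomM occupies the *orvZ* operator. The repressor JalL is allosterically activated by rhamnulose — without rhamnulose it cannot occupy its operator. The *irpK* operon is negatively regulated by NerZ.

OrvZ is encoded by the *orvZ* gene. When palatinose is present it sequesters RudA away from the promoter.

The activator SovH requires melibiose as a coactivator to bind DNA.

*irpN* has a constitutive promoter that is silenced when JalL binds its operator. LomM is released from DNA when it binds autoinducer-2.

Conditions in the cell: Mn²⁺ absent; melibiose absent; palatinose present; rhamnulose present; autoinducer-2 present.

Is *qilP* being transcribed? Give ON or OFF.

OFF

Mn²⁺ is absent, so NerZ is active.
With repressor NerZ bound, *irpK* is not transcribed.
So IrpK is not produced.
Melibiose is absent, so SovH is inactive.
Palatinose is present, so RudA is inactive.
Autoinducer-2 is present, so LomM is inactive.
Required activator RudA is absent, so *orvZ* is not transcribed.
So OrvZ is not produced.
Required activator IrpK is absent, so *qilP* is not transcribed.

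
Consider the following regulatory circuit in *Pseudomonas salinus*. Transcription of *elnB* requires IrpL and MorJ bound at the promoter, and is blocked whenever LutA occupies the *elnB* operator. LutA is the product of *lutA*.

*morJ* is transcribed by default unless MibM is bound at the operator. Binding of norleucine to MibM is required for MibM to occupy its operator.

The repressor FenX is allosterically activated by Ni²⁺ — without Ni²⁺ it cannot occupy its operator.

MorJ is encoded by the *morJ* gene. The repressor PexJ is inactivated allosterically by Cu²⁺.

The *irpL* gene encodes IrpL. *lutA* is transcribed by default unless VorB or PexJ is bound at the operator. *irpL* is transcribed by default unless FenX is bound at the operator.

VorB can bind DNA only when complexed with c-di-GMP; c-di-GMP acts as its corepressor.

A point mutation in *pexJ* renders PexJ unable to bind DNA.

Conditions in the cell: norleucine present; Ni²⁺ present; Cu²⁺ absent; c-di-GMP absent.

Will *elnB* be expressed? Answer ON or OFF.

OFF

Ni²⁺ is present, so FenX is active.
With repressor FenX bound, *irpL* is not transcribed.
So IrpL is not produced.
Norleucine is present, so MibM is active.
With repressor MibM bound, *morJ* is not transcribed.
So MorJ is not produced.
c-di-GMP is absent, so VorB is inactive.
PexJ is non-functional in this strain, so it has no effect.
With no repressor bound, *lutA* is transcribed.
So LutA is produced and active.
With repressor LutA bound, *elnB* is not transcribed.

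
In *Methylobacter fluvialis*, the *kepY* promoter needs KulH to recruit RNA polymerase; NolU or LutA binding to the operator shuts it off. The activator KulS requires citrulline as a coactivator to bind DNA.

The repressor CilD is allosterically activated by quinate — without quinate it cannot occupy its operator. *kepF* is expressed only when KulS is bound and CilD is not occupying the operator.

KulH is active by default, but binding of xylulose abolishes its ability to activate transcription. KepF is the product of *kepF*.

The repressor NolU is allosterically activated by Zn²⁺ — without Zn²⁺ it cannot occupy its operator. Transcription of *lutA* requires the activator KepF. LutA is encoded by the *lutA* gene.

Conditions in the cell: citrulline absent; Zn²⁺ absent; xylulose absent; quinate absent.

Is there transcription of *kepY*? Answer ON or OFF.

ON

Zn²⁺ is absent, so NolU is inactive.
Quinate is absent, so CilD is inactive.
Citrulline is absent, so KulS is inactive.
Required activator KulS is absent, so *kepF* is not transcribed.
So KepF is not produced.
Required activator KepF is absent, so *lutA* is not transcribed.
So LutA is not produced.
Xylulose is absent, so KulH is active.
No repressor is bound and KulH is active, so *kepY* is transcribed.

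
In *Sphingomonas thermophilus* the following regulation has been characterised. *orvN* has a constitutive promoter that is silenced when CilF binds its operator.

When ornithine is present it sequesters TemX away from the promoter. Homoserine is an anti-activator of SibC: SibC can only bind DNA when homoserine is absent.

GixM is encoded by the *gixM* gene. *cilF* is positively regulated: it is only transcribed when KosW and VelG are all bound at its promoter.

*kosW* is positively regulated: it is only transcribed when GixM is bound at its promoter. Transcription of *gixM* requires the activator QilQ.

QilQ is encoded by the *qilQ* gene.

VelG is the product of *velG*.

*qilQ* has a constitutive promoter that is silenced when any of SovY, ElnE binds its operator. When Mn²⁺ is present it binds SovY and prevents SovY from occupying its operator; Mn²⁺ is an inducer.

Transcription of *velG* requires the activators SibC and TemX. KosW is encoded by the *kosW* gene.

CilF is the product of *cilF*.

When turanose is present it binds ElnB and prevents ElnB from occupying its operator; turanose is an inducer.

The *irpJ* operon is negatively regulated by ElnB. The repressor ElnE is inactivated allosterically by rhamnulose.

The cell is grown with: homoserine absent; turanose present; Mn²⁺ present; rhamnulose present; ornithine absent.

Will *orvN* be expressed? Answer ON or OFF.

Mn²⁺ is present, so SovY is inactive.
Rhamnulose is present, so ElnE is inactive.
With no repressor bound, *qilQ* is transcribed.
So QilQ is produced and active.
No repressor is bound and QilQ is active, so *gixM* is transcribed.
So GixM is produced and active.
No repressor is bound and GixM is active, so *kosW* is transcribed.
So KosW is produced and active.
Homoserine is absent, so SibC is active.
Ornithine is absent, so TemX is active.
No repressor is bound and SibC and TemX are active, so *velG* is transcribed.
So VelG is produced and active.
No repressor is bound and KosW and VelG are active, so *cilF* is transcribed.
So CilF is produced and active.
With repressor CilF bound, *orvN* is not transcribed.

OFF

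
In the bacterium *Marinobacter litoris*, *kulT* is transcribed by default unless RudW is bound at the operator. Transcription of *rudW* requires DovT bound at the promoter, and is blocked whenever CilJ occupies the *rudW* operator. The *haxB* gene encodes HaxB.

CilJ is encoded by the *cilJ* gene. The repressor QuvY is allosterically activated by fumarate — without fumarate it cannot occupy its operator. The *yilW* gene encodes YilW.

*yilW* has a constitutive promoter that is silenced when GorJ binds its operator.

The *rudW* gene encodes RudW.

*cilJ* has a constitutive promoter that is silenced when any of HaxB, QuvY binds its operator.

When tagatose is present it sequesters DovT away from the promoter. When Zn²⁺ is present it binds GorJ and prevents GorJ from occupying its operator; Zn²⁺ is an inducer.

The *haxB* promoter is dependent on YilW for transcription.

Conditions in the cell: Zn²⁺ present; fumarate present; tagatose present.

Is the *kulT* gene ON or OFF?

ON

Zn²⁺ is present, so GorJ is inactive.
With no repressor bound, *yilW* is transcribed.
So YilW is produced and active.
No repressor is bound and YilW is active, so *haxB* is transcribed.
So HaxB is produced and active.
Fumarate is present, so QuvY is active.
With repressor HaxB bound, *cilJ* is not transcribed.
So CilJ is not produced.
Tagatose is present, so DovT is inactive.
Required activator DovT is absent, so *rudW* is not transcribed.
So RudW is not produced.
With no repressor bound, *kulT* is transcribed.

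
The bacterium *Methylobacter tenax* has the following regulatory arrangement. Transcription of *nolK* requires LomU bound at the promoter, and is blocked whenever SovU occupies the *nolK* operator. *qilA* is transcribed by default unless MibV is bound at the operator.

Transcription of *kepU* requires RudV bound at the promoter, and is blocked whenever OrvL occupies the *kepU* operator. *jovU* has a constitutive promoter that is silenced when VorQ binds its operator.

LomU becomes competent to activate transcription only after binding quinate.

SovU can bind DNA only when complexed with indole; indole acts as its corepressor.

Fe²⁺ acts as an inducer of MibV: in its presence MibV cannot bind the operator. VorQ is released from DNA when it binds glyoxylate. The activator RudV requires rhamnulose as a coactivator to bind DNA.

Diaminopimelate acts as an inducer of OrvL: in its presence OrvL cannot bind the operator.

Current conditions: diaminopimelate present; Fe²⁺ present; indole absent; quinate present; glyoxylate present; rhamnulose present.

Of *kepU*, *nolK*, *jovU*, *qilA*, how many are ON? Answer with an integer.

Diaminopimelate is present, so OrvL is inactive.
Rhamnulose is present, so RudV is active.
No repressor is bound and RudV is active, so *kepU* is transcribed.
→ *kepU* is ON.
Indole is absent, so SovU is inactive.
Quinate is present, so LomU is active.
No repressor is bound and LomU is active, so *nolK* is transcribed.
→ *nolK* is ON.
Glyoxylate is present, so VorQ is inactive.
With no repressor bound, *jovU* is transcribed.
→ *jovU* is ON.
Fe²⁺ is present, so MibV is inactive.
With no repressor bound, *qilA* is transcribed.
→ *qilA* is ON.
4 of the 4 genes are transcribed.

4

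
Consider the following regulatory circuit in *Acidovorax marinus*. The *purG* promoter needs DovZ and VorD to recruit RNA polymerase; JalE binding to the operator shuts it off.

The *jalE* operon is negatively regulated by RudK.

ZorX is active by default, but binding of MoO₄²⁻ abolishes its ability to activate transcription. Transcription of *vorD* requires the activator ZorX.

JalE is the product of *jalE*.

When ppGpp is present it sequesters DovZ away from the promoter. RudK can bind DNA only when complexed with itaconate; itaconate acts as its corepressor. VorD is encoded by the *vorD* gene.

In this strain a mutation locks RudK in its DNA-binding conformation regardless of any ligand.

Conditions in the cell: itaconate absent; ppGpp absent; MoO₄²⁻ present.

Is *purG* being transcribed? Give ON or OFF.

RudK is constitutively active in this strain.
With repressor RudK bound, *jalE* is not transcribed.
So JalE is not produced.
ppGpp is absent, so DovZ is active.
MoO₄²⁻ is present, so ZorX is inactive.
Required activator ZorX is absent, so *vorD* is not transcribed.
So VorD is not produced.
Required activator VorD is absent, so *purG* is not transcribed.

OFF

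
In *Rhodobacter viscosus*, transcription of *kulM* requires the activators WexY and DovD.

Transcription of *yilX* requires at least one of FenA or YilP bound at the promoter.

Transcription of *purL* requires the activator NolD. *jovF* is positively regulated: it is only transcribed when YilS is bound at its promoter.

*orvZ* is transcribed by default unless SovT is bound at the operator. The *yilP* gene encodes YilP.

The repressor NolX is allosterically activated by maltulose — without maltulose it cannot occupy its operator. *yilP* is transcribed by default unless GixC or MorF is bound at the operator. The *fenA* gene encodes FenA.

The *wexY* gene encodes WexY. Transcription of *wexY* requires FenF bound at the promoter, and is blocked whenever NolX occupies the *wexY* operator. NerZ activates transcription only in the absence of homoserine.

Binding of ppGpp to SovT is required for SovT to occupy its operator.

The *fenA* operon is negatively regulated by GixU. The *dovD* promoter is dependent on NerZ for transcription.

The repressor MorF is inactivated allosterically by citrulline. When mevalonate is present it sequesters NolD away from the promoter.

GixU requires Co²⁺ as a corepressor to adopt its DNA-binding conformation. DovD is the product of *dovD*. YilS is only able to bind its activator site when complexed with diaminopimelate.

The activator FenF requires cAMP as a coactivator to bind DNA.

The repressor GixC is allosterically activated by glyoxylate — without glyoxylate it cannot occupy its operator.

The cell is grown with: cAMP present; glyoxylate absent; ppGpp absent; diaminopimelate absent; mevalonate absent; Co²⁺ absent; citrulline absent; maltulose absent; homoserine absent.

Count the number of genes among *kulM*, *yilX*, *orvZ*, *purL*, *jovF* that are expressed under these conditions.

4

cAMP is present, so FenF is active.
Maltulose is absent, so NolX is inactive.
No repressor is bound and FenF is active, so *wexY* is transcribed.
So WexY is produced and active.
Homoserine is absent, so NerZ is active.
No repressor is bound and NerZ is active, so *dovD* is transcribed.
So DovD is produced and active.
No repressor is bound and WexY and DovD are active, so *kulM* is transcribed.
→ *kulM* is ON.
Co²⁺ is absent, so GixU is inactive.
With no repressor bound, *fenA* is transcribed.
So FenA is produced and active.
Glyoxylate is absent, so GixC is inactive.
Citrulline is absent, so MorF is active.
With repressor MorF bound, *yilP* is not transcribed.
So YilP is not produced.
Activator FenA is present, so *yilX* is transcribed.
→ *yilX* is ON.
ppGpp is absent, so SovT is inactive.
With no repressor bound, *orvZ* is transcribed.
→ *orvZ* is ON.
Mevalonate is absent, so NolD is active.
No repressor is bound and NolD is active, so *purL* is transcribed.
→ *purL* is ON.
Diaminopimelate is absent, so YilS is inactive.
Required activator YilS is absent, so *jovF* is not transcribed.
→ *jovF* is OFF.
4 of the 5 genes are transcribed.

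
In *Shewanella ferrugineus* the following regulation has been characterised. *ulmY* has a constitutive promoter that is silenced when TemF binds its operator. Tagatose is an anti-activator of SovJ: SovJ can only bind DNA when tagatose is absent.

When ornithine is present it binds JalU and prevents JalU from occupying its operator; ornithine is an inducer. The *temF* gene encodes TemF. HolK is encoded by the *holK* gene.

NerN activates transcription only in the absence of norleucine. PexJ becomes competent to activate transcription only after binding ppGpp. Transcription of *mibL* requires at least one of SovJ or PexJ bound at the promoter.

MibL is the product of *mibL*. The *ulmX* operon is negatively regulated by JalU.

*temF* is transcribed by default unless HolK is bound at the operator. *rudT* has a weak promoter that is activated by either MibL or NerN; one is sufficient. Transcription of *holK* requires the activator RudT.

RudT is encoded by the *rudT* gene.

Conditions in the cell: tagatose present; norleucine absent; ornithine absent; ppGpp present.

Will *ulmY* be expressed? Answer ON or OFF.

ON

Tagatose is present, so SovJ is inactive.
ppGpp is present, so PexJ is active.
Activator PexJ is present, so *mibL* is transcribed.
So MibL is produced and active.
Norleucine is absent, so NerN is active.
Activator MibL is present, so *rudT* is transcribed.
So RudT is produced and active.
No repressor is bound and RudT is active, so *holK* is transcribed.
So HolK is produced and active.
With repressor HolK bound, *temF* is not transcribed.
So TemF is not produced.
With no repressor bound, *ulmY* is transcribed.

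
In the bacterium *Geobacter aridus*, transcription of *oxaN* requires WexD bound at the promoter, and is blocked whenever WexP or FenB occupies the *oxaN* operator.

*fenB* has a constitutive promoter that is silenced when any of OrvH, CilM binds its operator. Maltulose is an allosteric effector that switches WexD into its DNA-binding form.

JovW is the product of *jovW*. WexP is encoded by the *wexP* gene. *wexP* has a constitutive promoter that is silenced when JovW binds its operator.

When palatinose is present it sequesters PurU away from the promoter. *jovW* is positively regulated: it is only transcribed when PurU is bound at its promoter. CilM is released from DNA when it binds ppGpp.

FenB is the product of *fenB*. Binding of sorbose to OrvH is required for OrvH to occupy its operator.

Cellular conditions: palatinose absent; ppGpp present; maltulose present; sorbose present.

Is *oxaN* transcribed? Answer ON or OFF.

Maltulose is present, so WexD is active.
Palatinose is absent, so PurU is active.
No repressor is bound and PurU is active, so *jovW* is transcribed.
So JovW is produced and active.
With repressor JovW bound, *wexP* is not transcribed.
So WexP is not produced.
Sorbose is present, so OrvH is active.
ppGpp is present, so CilM is inactive.
With repressor OrvH bound, *fenB* is not transcribed.
So FenB is not produced.
No repressor is bound and WexD is active, so *oxaN* is transcribed.

ON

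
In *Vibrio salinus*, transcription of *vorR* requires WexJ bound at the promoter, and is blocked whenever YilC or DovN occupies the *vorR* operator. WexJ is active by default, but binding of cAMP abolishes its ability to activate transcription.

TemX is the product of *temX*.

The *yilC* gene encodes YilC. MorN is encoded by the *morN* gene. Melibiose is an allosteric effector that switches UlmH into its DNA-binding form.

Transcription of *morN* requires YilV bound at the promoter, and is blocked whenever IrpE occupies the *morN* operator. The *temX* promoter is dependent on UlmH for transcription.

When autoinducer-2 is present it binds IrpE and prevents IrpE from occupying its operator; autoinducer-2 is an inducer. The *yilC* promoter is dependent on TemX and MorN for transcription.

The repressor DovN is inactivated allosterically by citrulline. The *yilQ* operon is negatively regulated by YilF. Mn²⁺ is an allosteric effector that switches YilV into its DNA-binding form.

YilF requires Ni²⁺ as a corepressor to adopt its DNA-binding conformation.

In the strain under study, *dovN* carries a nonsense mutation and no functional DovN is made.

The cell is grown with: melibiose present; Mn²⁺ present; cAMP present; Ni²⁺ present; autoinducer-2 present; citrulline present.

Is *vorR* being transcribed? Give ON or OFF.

OFF

Melibiose is present, so UlmH is active.
No repressor is bound and UlmH is active, so *temX* is transcribed.
So TemX is produced and active.
Autoinducer-2 is present, so IrpE is inactive.
Mn²⁺ is present, so YilV is active.
No repressor is bound and YilV is active, so *morN* is transcribed.
So MorN is produced and active.
No repressor is bound and TemX and MorN are active, so *yilC* is transcribed.
So YilC is produced and active.
DovN is non-functional in this strain, so it has no effect.
cAMP is present, so WexJ is inactive.
With repressor YilC bound, *vorR* is not transcribed.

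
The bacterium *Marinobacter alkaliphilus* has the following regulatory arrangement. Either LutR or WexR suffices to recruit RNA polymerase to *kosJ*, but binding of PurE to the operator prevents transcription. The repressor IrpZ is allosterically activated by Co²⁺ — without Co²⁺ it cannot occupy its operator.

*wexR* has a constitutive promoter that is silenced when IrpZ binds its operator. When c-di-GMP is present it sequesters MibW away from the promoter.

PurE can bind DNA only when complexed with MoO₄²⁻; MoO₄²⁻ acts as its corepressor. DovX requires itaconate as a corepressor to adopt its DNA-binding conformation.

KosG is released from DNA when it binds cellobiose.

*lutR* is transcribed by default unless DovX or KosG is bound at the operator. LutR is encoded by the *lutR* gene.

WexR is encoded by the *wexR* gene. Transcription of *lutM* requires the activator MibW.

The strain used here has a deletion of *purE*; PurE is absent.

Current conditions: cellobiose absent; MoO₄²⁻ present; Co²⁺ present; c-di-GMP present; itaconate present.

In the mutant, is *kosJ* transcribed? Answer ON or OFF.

OFF

Itaconate is present, so DovX is active.
Cellobiose is absent, so KosG is active.
With repressor DovX bound, *lutR* is not transcribed.
So LutR is not produced.
PurE is non-functional in this strain, so it has no effect.
Co²⁺ is present, so IrpZ is active.
With repressor IrpZ bound, *wexR* is not transcribed.
So WexR is not produced.
No activator is available at the *kosJ* promoter, so *kosJ* is not transcribed.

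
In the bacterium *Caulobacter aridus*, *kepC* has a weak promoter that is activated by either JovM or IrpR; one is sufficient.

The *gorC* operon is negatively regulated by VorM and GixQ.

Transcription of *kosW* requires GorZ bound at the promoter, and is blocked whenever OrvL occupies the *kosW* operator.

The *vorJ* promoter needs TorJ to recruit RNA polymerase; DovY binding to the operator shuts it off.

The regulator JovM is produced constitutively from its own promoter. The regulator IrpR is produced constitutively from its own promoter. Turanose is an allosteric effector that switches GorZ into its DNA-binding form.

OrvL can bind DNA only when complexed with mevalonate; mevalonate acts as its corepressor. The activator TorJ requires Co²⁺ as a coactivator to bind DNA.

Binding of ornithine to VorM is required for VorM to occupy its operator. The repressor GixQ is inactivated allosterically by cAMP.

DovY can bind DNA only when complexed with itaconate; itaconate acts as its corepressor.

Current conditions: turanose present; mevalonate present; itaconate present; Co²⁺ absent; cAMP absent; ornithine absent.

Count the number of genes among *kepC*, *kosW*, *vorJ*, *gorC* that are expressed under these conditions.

1

JovM is produced constitutively and is active.
IrpR is produced constitutively and is active.
Activator JovM is present, so *kepC* is transcribed.
→ *kepC* is ON.
Turanose is present, so GorZ is active.
Mevalonate is present, so OrvL is active.
With repressor OrvL bound, *kosW* is not transcribed.
→ *kosW* is OFF.
Co²⁺ is absent, so TorJ is inactive.
Itaconate is present, so DovY is active.
With repressor DovY bound, *vorJ* is not transcribed.
→ *vorJ* is OFF.
Ornithine is absent, so VorM is inactive.
cAMP is absent, so GixQ is active.
With repressor GixQ bound, *gorC* is not transcribed.
→ *gorC* is OFF.
1 of the 4 genes is transcribed.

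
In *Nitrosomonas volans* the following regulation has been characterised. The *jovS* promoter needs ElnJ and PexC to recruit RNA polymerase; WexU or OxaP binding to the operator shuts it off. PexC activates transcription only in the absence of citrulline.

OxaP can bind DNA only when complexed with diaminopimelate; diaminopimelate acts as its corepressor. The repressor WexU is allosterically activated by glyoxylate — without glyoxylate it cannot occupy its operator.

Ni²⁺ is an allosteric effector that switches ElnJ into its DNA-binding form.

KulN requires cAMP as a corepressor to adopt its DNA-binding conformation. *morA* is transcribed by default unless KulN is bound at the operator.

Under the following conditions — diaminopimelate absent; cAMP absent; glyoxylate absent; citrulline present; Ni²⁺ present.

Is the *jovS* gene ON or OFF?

Glyoxylate is absent, so WexU is inactive.
Ni²⁺ is present, so ElnJ is active.
Diaminopimelate is absent, so OxaP is inactive.
Citrulline is present, so PexC is inactive.
Required activator PexC is absent, so *jovS* is not transcribed.

OFF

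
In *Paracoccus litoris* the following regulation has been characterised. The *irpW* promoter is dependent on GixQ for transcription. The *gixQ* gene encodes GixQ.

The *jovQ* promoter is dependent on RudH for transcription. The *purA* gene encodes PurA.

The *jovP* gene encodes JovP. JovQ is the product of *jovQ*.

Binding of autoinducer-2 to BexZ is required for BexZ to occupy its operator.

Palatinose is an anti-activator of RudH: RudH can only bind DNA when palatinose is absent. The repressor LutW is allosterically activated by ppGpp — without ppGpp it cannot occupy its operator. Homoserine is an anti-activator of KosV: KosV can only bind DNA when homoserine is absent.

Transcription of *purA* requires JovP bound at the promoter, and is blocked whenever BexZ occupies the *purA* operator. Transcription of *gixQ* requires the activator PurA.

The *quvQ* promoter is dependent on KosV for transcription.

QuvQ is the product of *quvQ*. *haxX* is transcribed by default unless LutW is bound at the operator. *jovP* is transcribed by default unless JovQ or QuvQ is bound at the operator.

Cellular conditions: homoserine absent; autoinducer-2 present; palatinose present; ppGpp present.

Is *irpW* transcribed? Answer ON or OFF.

Palatinose is present, so RudH is inactive.
Required activator RudH is absent, so *jovQ* is not transcribed.
So JovQ is not produced.
Homoserine is absent, so KosV is active.
No repressor is bound and KosV is active, so *quvQ* is transcribed.
So QuvQ is produced and active.
With repressor QuvQ bound, *jovP* is not transcribed.
So JovP is not produced.
Autoinducer-2 is present, so BexZ is active.
With repressor BexZ bound, *purA* is not transcribed.
So PurA is not produced.
Required activator PurA is absent, so *gixQ* is not transcribed.
So GixQ is not produced.
Required activator GixQ is absent, so *irpW* is not transcribed.

OFF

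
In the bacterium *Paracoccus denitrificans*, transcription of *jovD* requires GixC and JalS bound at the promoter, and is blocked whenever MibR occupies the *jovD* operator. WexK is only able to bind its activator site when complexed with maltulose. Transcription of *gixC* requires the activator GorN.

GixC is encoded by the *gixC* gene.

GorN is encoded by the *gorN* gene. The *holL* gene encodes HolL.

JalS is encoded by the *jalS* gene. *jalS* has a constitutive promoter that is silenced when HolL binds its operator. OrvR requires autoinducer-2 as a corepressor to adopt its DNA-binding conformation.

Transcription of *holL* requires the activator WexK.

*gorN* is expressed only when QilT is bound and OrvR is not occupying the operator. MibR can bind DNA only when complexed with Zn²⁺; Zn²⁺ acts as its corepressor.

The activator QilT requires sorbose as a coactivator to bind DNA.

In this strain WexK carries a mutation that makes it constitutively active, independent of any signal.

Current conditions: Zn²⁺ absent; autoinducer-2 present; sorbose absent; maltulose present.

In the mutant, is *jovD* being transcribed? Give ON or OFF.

Zn²⁺ is absent, so MibR is inactive.
Autoinducer-2 is present, so OrvR is active.
Sorbose is absent, so QilT is inactive.
With repressor OrvR bound, *gorN* is not transcribed.
So GorN is not produced.
Required activator GorN is absent, so *gixC* is not transcribed.
So GixC is not produced.
WexK is constitutively active in this strain.
No repressor is bound and WexK is active, so *holL* is transcribed.
So HolL is produced and active.
With repressor HolL bound, *jalS* is not transcribed.
So JalS is not produced.
Required activator GixC is absent, so *jovD* is not transcribed.

OFF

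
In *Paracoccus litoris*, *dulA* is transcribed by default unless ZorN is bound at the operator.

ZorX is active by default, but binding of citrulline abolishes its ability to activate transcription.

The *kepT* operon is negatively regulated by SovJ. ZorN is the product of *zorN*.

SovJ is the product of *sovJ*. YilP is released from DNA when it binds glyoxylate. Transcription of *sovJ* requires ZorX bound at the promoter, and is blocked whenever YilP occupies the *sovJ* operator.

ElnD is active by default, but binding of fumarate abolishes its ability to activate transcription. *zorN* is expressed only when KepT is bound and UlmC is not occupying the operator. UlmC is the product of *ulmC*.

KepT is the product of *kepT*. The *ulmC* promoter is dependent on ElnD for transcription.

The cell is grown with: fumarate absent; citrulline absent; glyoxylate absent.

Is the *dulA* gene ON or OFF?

Citrulline is absent, so ZorX is active.
Glyoxylate is absent, so YilP is active.
With repressor YilP bound, *sovJ* is not transcribed.
So SovJ is not produced.
With no repressor bound, *kepT* is transcribed.
So KepT is produced and active.
Fumarate is absent, so ElnD is active.
No repressor is bound and ElnD is active, so *ulmC* is transcribed.
So UlmC is produced and active.
With repressor UlmC bound, *zorN* is not transcribed.
So ZorN is not produced.
With no repressor bound, *dulA* is transcribed.

ON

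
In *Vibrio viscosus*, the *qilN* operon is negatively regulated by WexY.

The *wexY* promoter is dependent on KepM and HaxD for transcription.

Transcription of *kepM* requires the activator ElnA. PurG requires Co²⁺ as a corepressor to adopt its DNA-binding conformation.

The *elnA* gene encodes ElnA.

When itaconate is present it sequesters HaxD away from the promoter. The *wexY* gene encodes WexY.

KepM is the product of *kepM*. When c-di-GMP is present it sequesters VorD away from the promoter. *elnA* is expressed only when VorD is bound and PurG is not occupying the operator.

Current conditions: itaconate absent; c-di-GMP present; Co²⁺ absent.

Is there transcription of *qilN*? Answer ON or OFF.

ON

c-di-GMP is present, so VorD is inactive.
Co²⁺ is absent, so PurG is inactive.
Required activator VorD is absent, so *elnA* is not transcribed.
So ElnA is not produced.
Required activator ElnA is absent, so *kepM* is not transcribed.
So KepM is not produced.
Itaconate is absent, so HaxD is active.
Required activator KepM is absent, so *wexY* is not transcribed.
So WexY is not produced.
With no repressor bound, *qilN* is transcribed.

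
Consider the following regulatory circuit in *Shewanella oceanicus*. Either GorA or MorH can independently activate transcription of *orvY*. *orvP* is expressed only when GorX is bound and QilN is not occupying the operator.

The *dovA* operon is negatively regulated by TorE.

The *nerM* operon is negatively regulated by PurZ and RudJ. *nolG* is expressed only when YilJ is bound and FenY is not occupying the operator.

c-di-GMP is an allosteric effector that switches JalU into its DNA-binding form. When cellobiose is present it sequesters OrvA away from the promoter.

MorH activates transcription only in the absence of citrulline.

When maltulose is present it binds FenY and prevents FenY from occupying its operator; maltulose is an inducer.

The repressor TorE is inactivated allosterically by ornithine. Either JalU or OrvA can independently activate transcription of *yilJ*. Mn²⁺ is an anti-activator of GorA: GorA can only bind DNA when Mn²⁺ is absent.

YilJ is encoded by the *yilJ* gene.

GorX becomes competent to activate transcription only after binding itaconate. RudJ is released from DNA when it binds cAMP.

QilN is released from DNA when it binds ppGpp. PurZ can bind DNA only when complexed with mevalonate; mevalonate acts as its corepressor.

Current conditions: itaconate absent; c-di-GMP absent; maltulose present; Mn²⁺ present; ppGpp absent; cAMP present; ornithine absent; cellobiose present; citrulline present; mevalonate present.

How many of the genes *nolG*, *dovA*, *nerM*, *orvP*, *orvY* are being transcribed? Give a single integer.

0

c-di-GMP is absent, so JalU is inactive.
Cellobiose is present, so OrvA is inactive.
No activator is available at the *yilJ* promoter, so *yilJ* is not transcribed.
So YilJ is not produced.
Maltulose is present, so FenY is inactive.
Required activator YilJ is absent, so *nolG* is not transcribed.
→ *nolG* is OFF.
Ornithine is absent, so TorE is active.
With repressor TorE bound, *dovA* is not transcribed.
→ *dovA* is OFF.
Mevalonate is present, so PurZ is active.
cAMP is present, so RudJ is inactive.
With repressor PurZ bound, *nerM* is not transcribed.
→ *nerM* is OFF.
ppGpp is absent, so QilN is active.
Itaconate is absent, so GorX is inactive.
With repressor QilN bound, *orvP* is not transcribed.
→ *orvP* is OFF.
Mn²⁺ is present, so GorA is inactive.
Citrulline is present, so MorH is inactive.
No activator is available at the *orvY* promoter, so *orvY* is not transcribed.
→ *orvY* is OFF.
0 of the 5 genes are transcribed.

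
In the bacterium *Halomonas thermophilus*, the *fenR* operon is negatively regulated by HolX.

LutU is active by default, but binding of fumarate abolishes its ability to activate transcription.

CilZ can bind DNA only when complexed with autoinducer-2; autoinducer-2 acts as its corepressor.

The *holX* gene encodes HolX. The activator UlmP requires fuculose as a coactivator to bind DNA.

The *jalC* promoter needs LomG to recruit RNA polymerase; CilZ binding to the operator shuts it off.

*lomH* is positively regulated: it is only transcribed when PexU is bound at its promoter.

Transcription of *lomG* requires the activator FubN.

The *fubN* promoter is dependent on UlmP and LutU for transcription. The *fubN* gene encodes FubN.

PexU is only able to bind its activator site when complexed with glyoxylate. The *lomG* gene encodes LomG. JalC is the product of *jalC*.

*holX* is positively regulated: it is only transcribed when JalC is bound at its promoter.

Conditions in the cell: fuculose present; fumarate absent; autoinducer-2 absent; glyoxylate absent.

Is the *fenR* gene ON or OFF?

Fuculose is present, so UlmP is active.
Fumarate is absent, so LutU is active.
No repressor is bound and UlmP and LutU are active, so *fubN* is transcribed.
So FubN is produced and active.
No repressor is bound and FubN is active, so *lomG* is transcribed.
So LomG is produced and active.
Autoinducer-2 is absent, so CilZ is inactive.
No repressor is bound and LomG is active, so *jalC* is transcribed.
So JalC is produced and active.
No repressor is bound and JalC is active, so *holX* is transcribed.
So HolX is produced and active.
With repressor HolX bound, *fenR* is not transcribed.

OFF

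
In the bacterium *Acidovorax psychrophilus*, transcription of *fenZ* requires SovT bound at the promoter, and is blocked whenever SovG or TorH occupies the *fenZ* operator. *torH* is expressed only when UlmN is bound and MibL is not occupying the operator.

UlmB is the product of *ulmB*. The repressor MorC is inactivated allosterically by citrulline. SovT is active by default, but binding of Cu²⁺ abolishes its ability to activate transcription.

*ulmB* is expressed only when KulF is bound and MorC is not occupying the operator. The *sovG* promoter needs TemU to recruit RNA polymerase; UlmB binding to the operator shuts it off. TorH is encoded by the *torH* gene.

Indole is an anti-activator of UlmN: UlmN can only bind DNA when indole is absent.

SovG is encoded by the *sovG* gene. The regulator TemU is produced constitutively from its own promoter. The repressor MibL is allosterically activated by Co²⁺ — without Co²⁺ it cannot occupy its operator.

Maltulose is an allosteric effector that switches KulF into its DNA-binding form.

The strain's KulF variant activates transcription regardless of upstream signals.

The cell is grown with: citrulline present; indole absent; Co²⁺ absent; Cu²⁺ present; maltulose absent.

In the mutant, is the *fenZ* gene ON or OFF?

OFF

TemU is produced constitutively and is active.
Citrulline is present, so MorC is inactive.
KulF is constitutively active in this strain.
No repressor is bound and KulF is active, so *ulmB* is transcribed.
So UlmB is produced and active.
With repressor UlmB bound, *sovG* is not transcribed.
So SovG is not produced.
Cu²⁺ is present, so SovT is inactive.
Co²⁺ is absent, so MibL is inactive.
Indole is absent, so UlmN is active.
No repressor is bound and UlmN is active, so *torH* is transcribed.
So TorH is produced and active.
With repressor TorH bound, *fenZ* is not transcribed.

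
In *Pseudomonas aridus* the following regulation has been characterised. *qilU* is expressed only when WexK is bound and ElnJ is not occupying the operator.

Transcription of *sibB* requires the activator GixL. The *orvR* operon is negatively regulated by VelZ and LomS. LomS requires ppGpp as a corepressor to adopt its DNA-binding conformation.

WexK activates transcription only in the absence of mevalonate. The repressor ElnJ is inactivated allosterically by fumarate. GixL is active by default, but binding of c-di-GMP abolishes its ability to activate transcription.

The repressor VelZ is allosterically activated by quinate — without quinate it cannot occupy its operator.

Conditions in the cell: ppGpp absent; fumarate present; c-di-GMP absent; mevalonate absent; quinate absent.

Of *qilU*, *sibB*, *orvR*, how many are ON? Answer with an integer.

3

Fumarate is present, so ElnJ is inactive.
Mevalonate is absent, so WexK is active.
No repressor is bound and WexK is active, so *qilU* is transcribed.
→ *qilU* is ON.
c-di-GMP is absent, so GixL is active.
No repressor is bound and GixL is active, so *sibB* is transcribed.
→ *sibB* is ON.
Quinate is absent, so VelZ is inactive.
ppGpp is absent, so LomS is inactive.
With no repressor bound, *orvR* is transcribed.
→ *orvR* is ON.
3 of the 3 genes are transcribed.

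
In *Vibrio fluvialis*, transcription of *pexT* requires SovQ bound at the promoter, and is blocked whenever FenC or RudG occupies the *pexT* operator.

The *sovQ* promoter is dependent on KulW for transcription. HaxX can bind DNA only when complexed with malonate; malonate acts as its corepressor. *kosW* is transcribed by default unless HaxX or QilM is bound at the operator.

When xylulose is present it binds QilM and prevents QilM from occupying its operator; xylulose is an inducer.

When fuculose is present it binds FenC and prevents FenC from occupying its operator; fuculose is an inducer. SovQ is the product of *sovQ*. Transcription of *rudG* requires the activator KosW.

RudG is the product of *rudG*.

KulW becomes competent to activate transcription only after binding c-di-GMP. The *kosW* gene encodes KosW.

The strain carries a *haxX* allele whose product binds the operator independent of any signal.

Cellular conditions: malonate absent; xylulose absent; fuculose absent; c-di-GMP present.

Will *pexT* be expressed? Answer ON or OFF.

c-di-GMP is present, so KulW is active.
No repressor is bound and KulW is active, so *sovQ* is transcribed.
So SovQ is produced and active.
Fuculose is absent, so FenC is active.
HaxX is constitutively active in this strain.
Xylulose is absent, so QilM is active.
With repressor HaxX bound, *kosW* is not transcribed.
So KosW is not produced.
Required activator KosW is absent, so *rudG* is not transcribed.
So RudG is not produced.
With repressor FenC bound, *pexT* is not transcribed.

OFF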